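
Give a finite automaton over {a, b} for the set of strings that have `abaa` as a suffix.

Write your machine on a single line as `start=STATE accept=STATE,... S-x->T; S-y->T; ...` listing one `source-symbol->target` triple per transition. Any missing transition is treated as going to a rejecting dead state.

Let each state record the length of the longest suffix of the input read so far that is also a prefix of `abaa`. s1 means the last symbol is `a`; s2 means the last 2 symbols are `ab`; s3 means the last 3 symbols are `aba`; s4 means the last 4 symbols are `abaa`. Accept only at s4, where the string currently ends in `abaa`.
A 5-state machine:
        a   b  
>  s0   s1  s0 
   s1   s1  s2 
   s2   s3  s0 
   s3   s4  s2 
 * s4   s1  s2 
(> = start, * = accepting)

start=s0; accept=s4; s0-a->s1; s0-b->s0; s1-a->s1; s1-b->s2; s2-a->s3; s2-b->s0; s3-a->s4; s3-b->s2; s4-a->s1; s4-b->s2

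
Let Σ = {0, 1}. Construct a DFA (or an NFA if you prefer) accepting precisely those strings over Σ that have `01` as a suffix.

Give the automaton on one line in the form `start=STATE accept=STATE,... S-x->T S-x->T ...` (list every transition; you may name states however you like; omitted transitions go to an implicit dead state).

start=q0 accept=q2 q0-0->q1 q0-1->q0 q1-0->q1 q1-1->q2 q2-0->q1 q2-1->q0

Remember how much of `01` the current input suffix matches. State q0 means no match yet; q1 means the last symbol is `0`; q2 means the last 2 symbols are `01`. Only q2 accepts. On a mismatch, fall back to the longest proper suffix that is still a prefix of `01`.
A 3-state machine:
        0   1  
>  q0   q1  q0 
   q1   q1  q2 
 * q2   q1  q0 
(> = start, * = accepting)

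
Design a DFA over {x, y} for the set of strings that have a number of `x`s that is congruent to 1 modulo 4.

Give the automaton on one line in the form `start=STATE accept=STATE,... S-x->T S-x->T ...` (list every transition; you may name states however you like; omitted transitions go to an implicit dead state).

Keep the running count of `x`s modulo 4: each `x` advances along the cycle A → B → C → D → A while other symbols loop. Accept at B.
4 states suffice.
       x  y 
>  A   B  A 
 * B   C  B 
   C   D  C 
   D   A  D 
(> = start, * = accepting)

start=A accept=B A-x->B A-y->A B-x->C B-y->B C-x->D C-y->C D-x->A D-y->D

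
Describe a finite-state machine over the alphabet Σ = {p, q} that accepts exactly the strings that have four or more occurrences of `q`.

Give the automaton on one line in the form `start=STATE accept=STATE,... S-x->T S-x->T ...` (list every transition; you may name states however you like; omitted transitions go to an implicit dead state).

Only the number of `q`s matters, and only up to 5. Make a chain A → B → C → D → E → F advanced by each `q` (with F absorbing); every other symbol self-loops. The accepting set is {E, F}.
       p  q 
>  A   A  B 
   B   B  C 
   C   C  D 
   D   D  E 
 * E   E  F 
 * F   F  F 
(> = start, * = accepting)

start=A accept=E,F A-p->A A-q->B B-p->B B-q->C C-p->C C-q->D D-p->D D-q->E E-p->E E-q->F F-p->F F-q->F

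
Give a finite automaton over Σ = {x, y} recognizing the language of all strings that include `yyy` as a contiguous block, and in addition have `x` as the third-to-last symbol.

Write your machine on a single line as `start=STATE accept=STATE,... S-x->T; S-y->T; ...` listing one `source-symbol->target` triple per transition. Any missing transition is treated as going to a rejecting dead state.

Run two small machines in parallel and take their product. One (4 states) tracks whether and how much of `yyy` has been seen; the other (15 states) tracks the last 3 symbols read. Each combined state is a pair, one component from each; accept when both components accept. After merging equivalent states the machine shrinks.
          x    y  
>  s0     s0   s1 
   s1     s0   s2 
   s2     s0   s3 
   s3     s4   s3 
   s4     s5   s6 
   s5     s7   s8 
   s6     s9  s10 
 * s7     s7   s8 
 * s8     s9  s10 
 * s9     s5   s6 
 * s10    s4   s3 
(> = start, * = accepting)

start=s0; accept=s7,s8,s9,s10; s0-x->s0; s0-y->s1; s1-x->s0; s1-y->s2; s2-x->s0; s2-y->s3; s3-x->s4; s3-y->s3; s4-x->s5; s4-y->s6; s5-x->s7; s5-y->s8; s6-x->s9; s6-y->s10; s7-x->s7; s7-y->s8; s8-x->s9; s8-y->s10; s9-x->s5; s9-y->s6; s10-x->s4; s10-y->s3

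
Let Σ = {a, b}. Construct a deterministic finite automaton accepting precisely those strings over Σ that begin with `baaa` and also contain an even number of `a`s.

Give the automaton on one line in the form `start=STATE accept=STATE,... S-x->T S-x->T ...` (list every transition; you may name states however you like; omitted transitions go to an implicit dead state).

start=q0 accept=q7 q0-a->q1 q0-b->q2 q1-a->q3 q1-b->q1 q2-a->q4 q2-b->q3 q3-a->q1 q3-b->q3 q4-a->q5 q4-b->q1 q5-a->q6 q5-b->q3 q6-a->q7 q6-b->q6 q7-a->q6 q7-b->q7

Build one automaton per condition and run them in lockstep. One (6 states) tracks whether the input so far still matches the prefix `baaa`; the other (2 states) tracks the count of `a`s modulo 2. Each combined state is a pair, one component from each; accept when both components accept.
8 states suffice.
        a   b  
>  q0   q1  q2 
   q1   q3  q1 
   q2   q4  q3 
   q3   q1  q3 
   q4   q5  q1 
   q5   q6  q3 
   q6   q7  q6 
 * q7   q6  q7 
(> = start, * = accepting)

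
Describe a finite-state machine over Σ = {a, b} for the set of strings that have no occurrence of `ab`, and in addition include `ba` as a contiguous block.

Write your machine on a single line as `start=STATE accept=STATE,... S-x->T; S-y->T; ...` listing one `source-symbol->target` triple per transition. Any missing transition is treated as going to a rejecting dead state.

Handle the two conditions separately and then intersect. One (3 states) tracks partial matches of the forbidden pattern `ab`; the other (3 states) tracks whether and how much of `ba` has been seen. Each combined state is a pair, one component from each; accept when both components accept. Equivalent product states are then merged.
        a   b  
>  s0   s1  s2 
   s1   s1  s1 
   s2   s3  s2 
 * s3   s3  s1 
(> = start, * = accepting)

start=s0; accept=s3; s0-a->s1; s0-b->s2; s1-a->s1; s1-b->s1; s2-a->s3; s2-b->s2; s3-a->s3; s3-b->s1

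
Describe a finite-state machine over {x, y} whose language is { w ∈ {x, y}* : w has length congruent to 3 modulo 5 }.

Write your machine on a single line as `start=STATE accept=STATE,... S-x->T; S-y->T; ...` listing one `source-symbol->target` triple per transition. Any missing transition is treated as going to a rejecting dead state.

start=s0; accept=s3; s0-x->s1; s0-y->s1; s1-x->s2; s1-y->s2; s2-x->s3; s2-y->s3; s3-x->s4; s3-y->s4; s4-x->s0; s4-y->s0

Only the length mod 5 matters, so use a 5-cycle: from any state, every input symbol moves to the next state, wrapping s4 back to s0. Mark s3 accepting.
5 states suffice.
        x   y  
>  s0   s1  s1 
   s1   s2  s2 
   s2   s3  s3 
 * s3   s4  s4 
   s4   s0  s0 
(> = start, * = accepting)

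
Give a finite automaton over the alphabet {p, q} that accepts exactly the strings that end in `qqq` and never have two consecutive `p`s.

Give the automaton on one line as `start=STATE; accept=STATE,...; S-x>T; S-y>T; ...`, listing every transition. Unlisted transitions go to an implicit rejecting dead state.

start=S0; accept=S5; S0-p>S1; S0-q>S2; S1-p>S3; S1-q>S2; S2-p>S1; S2-q>S4; S3-p>S3; S3-q>S3; S4-p>S1; S4-q>S5; S5-p>S1; S5-q>S5

Build one automaton per condition and run them in lockstep. The first has 4 states tracking how much of the suffix `qqq` has currently been matched; the second has 3 states tracking partial matches of the forbidden pattern `pp`. A product state is a pair (one from each), accepting exactly when both do. Equivalent product states are then merged.
With 6 states:
        p   q  
>  S0   S1  S2 
   S1   S3  S2 
   S2   S1  S4 
   S3   S3  S3 
   S4   S1  S5 
 * S5   S1  S5 
(> = start, * = accepting)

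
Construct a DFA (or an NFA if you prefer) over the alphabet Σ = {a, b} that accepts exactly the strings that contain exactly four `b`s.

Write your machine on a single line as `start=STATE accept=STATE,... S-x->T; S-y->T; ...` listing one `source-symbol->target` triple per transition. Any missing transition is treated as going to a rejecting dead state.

Count `b`s, saturating at 5: states s0 through s4 mean 0 through 4 `b`s seen; s5 means more than 4. Each `b` increments (capped at s5); other symbols loop. Accept from {s4}.
A 6-state machine:
        a   b  
>  s0   s0  s1 
   s1   s1  s2 
   s2   s2  s3 
   s3   s3  s4 
 * s4   s4  s5 
   s5   s5  s5 
(> = start, * = accepting)

start=s0; accept=s4; s0-a->s0; s0-b->s1; s1-a->s1; s1-b->s2; s2-a->s2; s2-b->s3; s3-a->s3; s3-b->s4; s4-a->s4; s4-b->s5; s5-a->s5; s5-b->s5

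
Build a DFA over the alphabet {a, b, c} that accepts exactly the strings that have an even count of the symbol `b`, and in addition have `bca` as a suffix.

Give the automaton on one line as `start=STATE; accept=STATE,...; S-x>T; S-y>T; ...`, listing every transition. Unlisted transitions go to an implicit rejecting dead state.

start=q0; accept=q4; q0-a>q0; q0-b>q1; q0-c>q0; q1-a>q1; q1-b>q2; q1-c>q1; q2-a>q0; q2-b>q1; q2-c>q3; q3-a>q4; q3-b>q1; q3-c>q0; q4-a>q0; q4-b>q1; q4-c>q0

Handle the two conditions separately and then intersect. The first has 2 states tracking the count of `b`s modulo 2; the second has 4 states tracking how much of the suffix `bca` has currently been matched. A product state is a pair (one from each), accepting exactly when both do. After merging equivalent states the machine shrinks.
        a   b   c  
>  q0   q0  q1  q0 
   q1   q1  q2  q1 
   q2   q0  q1  q3 
   q3   q4  q1  q0 
 * q4   q0  q1  q0 
(> = start, * = accepting)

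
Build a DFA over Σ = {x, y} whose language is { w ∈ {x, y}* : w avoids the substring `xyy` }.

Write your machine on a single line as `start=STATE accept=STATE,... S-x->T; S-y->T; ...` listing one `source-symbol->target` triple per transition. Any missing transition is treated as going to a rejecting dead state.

start=S0; accept=S0,S1,S2; S0-x->S1; S0-y->S0; S1-x->S1; S1-y->S2; S2-x->S1; S2-y->S3; S3-x->S3; S3-y->S3

This is the complement of 'contains `xyy`'. Use the same substring-matching states — S0 through S3 holding how much of `xyy` has just been matched — but flip the accepting set: everything except the trap S3 accepts.
4 states suffice.
        x   y  
>* S0   S1  S0 
 * S1   S1  S2 
 * S2   S1  S3 
   S3   S3  S3 
(> = start, * = accepting)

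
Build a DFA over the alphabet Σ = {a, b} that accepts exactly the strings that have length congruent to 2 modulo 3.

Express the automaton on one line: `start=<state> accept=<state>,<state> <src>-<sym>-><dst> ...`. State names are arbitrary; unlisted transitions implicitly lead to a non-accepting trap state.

start=S0 accept=S2 S0-a->S1 S0-b->S1 S1-a->S2 S1-b->S2 S2-a->S0 S2-b->S0

Count input length modulo 3: every symbol advances one step around the cycle S0 → S1 → S2 → S0. Accept at S2.
With 3 states:
        a   b  
>  S0   S1  S1 
   S1   S2  S2 
 * S2   S0  S0 
(> = start, * = accepting)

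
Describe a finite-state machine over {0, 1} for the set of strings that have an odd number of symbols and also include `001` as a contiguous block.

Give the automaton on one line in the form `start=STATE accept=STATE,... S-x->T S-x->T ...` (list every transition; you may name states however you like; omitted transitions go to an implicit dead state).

Handle the two conditions separately and then intersect. One (2 states) tracks the input length modulo 2; the other (4 states) tracks whether and how much of `001` has been seen. Each combined state is a pair, one component from each; accept when both components accept.
With 8 states:
        0   1  
>  q0   q1  q2 
   q1   q3  q0 
   q2   q4  q0 
   q3   q5  q6 
   q4   q5  q2 
   q5   q3  q7 
 * q6   q7  q7 
   q7   q6  q6 
(> = start, * = accepting)

start=q0 accept=q6 q0-0->q1 q0-1->q2 q1-0->q3 q1-1->q0 q2-0->q4 q2-1->q0 q3-0->q5 q3-1->q6 q4-0->q5 q4-1->q2 q5-0->q3 q5-1->q7 q6-0->q7 q6-1->q7 q7-0->q6 q7-1->q6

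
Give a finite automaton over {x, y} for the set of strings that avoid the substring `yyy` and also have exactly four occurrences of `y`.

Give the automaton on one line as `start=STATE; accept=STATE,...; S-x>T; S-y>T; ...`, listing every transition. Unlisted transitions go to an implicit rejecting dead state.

Build one automaton per condition and run them in lockstep. One (4 states) tracks partial matches of the forbidden pattern `yyy`; the other (6 states) tracks the count of `y`s, saturating at 5. Each combined state is a pair, one component from each; accept when both components accept. After merging equivalent states the machine shrinks.
A 10-state machine:
        x   y  
>  q0   q0  q1 
   q1   q2  q3 
   q2   q2  q4 
   q3   q5  q6 
   q4   q5  q7 
   q5   q5  q8 
   q6   q6  q6 
   q7   q8  q6 
   q8   q8  q9 
 * q9   q9  q6 
(> = start, * = accepting)

start=q0; accept=q9; q0-x>q0; q0-y>q1; q1-x>q2; q1-y>q3; q2-x>q2; q2-y>q4; q3-x>q5; q3-y>q6; q4-x>q5; q4-y>q7; q5-x>q5; q5-y>q8; q6-x>q6; q6-y>q6; q7-x>q8; q7-y>q6; q8-x>q8; q8-y>q9; q9-x>q9; q9-y>q6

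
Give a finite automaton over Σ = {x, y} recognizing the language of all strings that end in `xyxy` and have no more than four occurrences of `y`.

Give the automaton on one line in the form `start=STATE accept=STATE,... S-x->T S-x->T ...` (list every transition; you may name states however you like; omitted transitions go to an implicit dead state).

start=s0 accept=s10,s13,s15 s0-x->s1 s0-y->s2 s1-x->s1 s1-y->s3 s2-x->s4 s2-y->s5 s3-x->s6 s3-y->s5 s4-x->s4 s4-y->s7 s5-x->s8 s5-y->s9 s6-x->s4 s6-y->s10 s7-x->s11 s7-y->s9 s8-x->s8 s8-y->s12 s9-x->s9 s9-y->s9 s10-x->s11 s10-y->s9 s11-x->s8 s11-y->s13 s12-x->s14 s12-y->s9 s13-x->s14 s13-y->s9 s14-x->s9 s14-y->s15 s15-x->s9 s15-y->s9

Build one automaton per condition and run them in lockstep. The first has 5 states tracking how much of the suffix `xyxy` has currently been matched; the second has 6 states tracking the count of `y`s, saturating at 5. A product state is a pair (one from each), accepting exactly when both do. Equivalent product states are then merged.
16 states suffice.
          x    y  
>  s0     s1   s2 
   s1     s1   s3 
   s2     s4   s5 
   s3     s6   s5 
   s4     s4   s7 
   s5     s8   s9 
   s6     s4  s10 
   s7    s11   s9 
   s8     s8  s12 
   s9     s9   s9 
 * s10   s11   s9 
   s11    s8  s13 
   s12   s14   s9 
 * s13   s14   s9 
   s14    s9  s15 
 * s15    s9   s9 
(> = start, * = accepting)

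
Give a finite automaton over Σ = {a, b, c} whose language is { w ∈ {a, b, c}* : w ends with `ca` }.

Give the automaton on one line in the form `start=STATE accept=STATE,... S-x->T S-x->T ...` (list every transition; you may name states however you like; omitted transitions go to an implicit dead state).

start=S0 accept=S2 S0-a->S0 S0-b->S0 S0-c->S1 S1-a->S2 S1-b->S0 S1-c->S1 S2-a->S0 S2-b->S0 S2-c->S1

Let each state record the length of the longest suffix of the input read so far that is also a prefix of `ca`. S1 means the last symbol is `c`; S2 means the last 2 symbols are `ca`. Accept only at S2, where the string currently ends in `ca`.
With 3 states:
        a   b   c  
>  S0   S0  S0  S1 
   S1   S2  S0  S1 
 * S2   S0  S0  S1 
(> = start, * = accepting)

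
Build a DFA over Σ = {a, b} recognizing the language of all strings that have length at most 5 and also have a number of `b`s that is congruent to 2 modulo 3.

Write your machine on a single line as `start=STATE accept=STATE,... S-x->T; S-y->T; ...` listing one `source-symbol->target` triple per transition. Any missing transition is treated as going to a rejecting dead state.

start=q0; accept=q5,q8,q11,q12; q0-a->q1; q0-b->q2; q1-a->q3; q1-b->q4; q2-a->q4; q2-b->q5; q3-a->q6; q3-b->q7; q4-a->q7; q4-b->q8; q5-a->q8; q5-b->q6; q6-a->q9; q6-b->q10; q7-a->q10; q7-b->q11; q8-a->q11; q8-b->q9; q9-a->q9; q9-b->q9; q10-a->q9; q10-b->q12; q11-a->q12; q11-b->q9; q12-a->q9; q12-b->q9

Handle the two conditions separately and then intersect. One (7 states) tracks the input length, saturating at 6; the other (3 states) tracks the count of `b`s modulo 3. Each combined state is a pair, one component from each; accept when both components accept. Equivalent product states are then merged.
With 13 states:
          a    b  
>  q0     q1   q2 
   q1     q3   q4 
   q2     q4   q5 
   q3     q6   q7 
   q4     q7   q8 
 * q5     q8   q6 
   q6     q9  q10 
   q7    q10  q11 
 * q8    q11   q9 
   q9     q9   q9 
   q10    q9  q12 
 * q11   q12   q9 
 * q12    q9   q9 
(> = start, * = accepting)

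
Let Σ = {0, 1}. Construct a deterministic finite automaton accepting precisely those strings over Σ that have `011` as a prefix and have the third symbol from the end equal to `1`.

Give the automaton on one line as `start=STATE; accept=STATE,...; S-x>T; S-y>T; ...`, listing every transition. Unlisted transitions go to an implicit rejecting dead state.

Handle the two conditions separately and then intersect. The first has 5 states tracking whether the input so far still matches the prefix `011`; the second has 15 states tracking the last 3 symbols read. A product state is a pair (one from each), accepting exactly when both do. Minimizing collapses redundant product states.
A 12-state machine:
          0    1  
>  S0     S1   S2 
   S1     S2   S3 
   S2     S2   S2 
   S3     S2   S4 
   S4     S5   S6 
 * S5     S7   S8 
 * S6     S5   S6 
 * S7     S9  S10 
 * S8    S11   S4 
   S9     S9  S10 
   S10   S11   S4 
   S11    S7   S8 
(> = start, * = accepting)

start=S0; accept=S5,S6,S7,S8; S0-0>S1; S0-1>S2; S1-0>S2; S1-1>S3; S2-0>S2; S2-1>S2; S3-0>S2; S3-1>S4; S4-0>S5; S4-1>S6; S5-0>S7; S5-1>S8; S6-0>S5; S6-1>S6; S7-0>S9; S7-1>S10; S8-0>S11; S8-1>S4; S9-0>S9; S9-1>S10; S10-0>S11; S10-1>S4; S11-0>S7; S11-1>S8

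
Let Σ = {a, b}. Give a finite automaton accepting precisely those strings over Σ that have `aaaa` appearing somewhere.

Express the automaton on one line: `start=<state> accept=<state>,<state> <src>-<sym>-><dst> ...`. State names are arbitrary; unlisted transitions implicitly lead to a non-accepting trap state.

start=q0 accept=q4 q0-a->q1 q0-b->q0 q1-a->q2 q1-b->q0 q2-a->q3 q2-b->q0 q3-a->q4 q3-b->q0 q4-a->q4 q4-b->q4

Track how much of `aaaa` has been matched so far: state q0 is no progress, q4 is the absorbing accept state reached once `aaaa` has occurred. Intermediate states record partial matches; on a mismatch, fall back to the longest reusable overlap.
With 5 states:
        a   b  
>  q0   q1  q0 
   q1   q2  q0 
   q2   q3  q0 
   q3   q4  q0 
 * q4   q4  q4 
(> = start, * = accepting)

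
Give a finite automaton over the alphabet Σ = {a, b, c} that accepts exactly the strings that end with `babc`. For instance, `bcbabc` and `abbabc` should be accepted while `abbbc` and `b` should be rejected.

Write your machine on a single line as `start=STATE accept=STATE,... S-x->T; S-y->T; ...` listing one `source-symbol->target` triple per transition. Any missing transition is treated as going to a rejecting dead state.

Let each state record the length of the longest suffix of the input read so far that is also a prefix of `babc`. s1 means the last symbol is `b`; s2 means the last 2 symbols are `ba`; s3 means the last 3 symbols are `bab`; s4 means the last 4 symbols are `babc`. Accept only at s4, where the string currently ends in `babc`.
        a   b   c  
>  s0   s0  s1  s0 
   s1   s2  s1  s0 
   s2   s0  s3  s0 
   s3   s2  s1  s4 
 * s4   s0  s1  s0 
(> = start, * = accepting)

start=s0; accept=s4; s0-a->s0; s0-b->s1; s0-c->s0; s1-a->s2; s1-b->s1; s1-c->s0; s2-a->s0; s2-b->s3; s2-c->s0; s3-a->s2; s3-b->s1; s3-c->s4; s4-a->s0; s4-b->s1; s4-c->s0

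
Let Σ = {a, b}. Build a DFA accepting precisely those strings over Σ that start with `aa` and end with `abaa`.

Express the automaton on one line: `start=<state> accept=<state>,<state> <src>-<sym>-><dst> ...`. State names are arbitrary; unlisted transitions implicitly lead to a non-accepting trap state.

Run two small machines in parallel and take their product. One (4 states) tracks whether the input so far still matches the prefix `aa`; the other (5 states) tracks how much of the suffix `abaa` has currently been matched. Each combined state is a pair, one component from each; accept when both components accept. Equivalent product states are then merged.
With 8 states:
        a   b  
>  s0   s1  s2 
   s1   s3  s2 
   s2   s2  s2 
   s3   s3  s4 
   s4   s5  s6 
   s5   s7  s4 
   s6   s3  s6 
 * s7   s3  s4 
(> = start, * = accepting)

start=s0 accept=s7 s0-a->s1 s0-b->s2 s1-a->s3 s1-b->s2 s2-a->s2 s2-b->s2 s3-a->s3 s3-b->s4 s4-a->s5 s4-b->s6 s5-a->s7 s5-b->s4 s6-a->s3 s6-b->s6 s7-a->s3 s7-b->s4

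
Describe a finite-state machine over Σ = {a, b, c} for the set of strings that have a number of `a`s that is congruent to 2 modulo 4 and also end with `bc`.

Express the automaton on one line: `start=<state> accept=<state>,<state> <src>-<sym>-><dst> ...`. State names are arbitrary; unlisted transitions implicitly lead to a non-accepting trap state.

start=q0 accept=q10 q0-a->q1 q0-b->q2 q0-c->q0 q1-a->q3 q1-b->q4 q1-c->q1 q2-a->q1 q2-b->q2 q2-c->q5 q3-a->q6 q3-b->q7 q3-c->q3 q4-a->q3 q4-b->q4 q4-c->q8 q5-a->q1 q5-b->q2 q5-c->q0 q6-a->q0 q6-b->q9 q6-c->q6 q7-a->q6 q7-b->q7 q7-c->q10 q8-a->q3 q8-b->q4 q8-c->q1 q9-a->q0 q9-b->q9 q9-c->q11 q10-a->q6 q10-b->q7 q10-c->q3 q11-a->q0 q11-b->q9 q11-c->q6

Build one automaton per condition and run them in lockstep. The first has 4 states tracking the count of `a`s modulo 4; the second has 3 states tracking how much of the suffix `bc` has currently been matched. A product state is a pair (one from each), accepting exactly when both do.
          a    b    c  
>  q0     q1   q2   q0 
   q1     q3   q4   q1 
   q2     q1   q2   q5 
   q3     q6   q7   q3 
   q4     q3   q4   q8 
   q5     q1   q2   q0 
   q6     q0   q9   q6 
   q7     q6   q7  q10 
   q8     q3   q4   q1 
   q9     q0   q9  q11 
 * q10    q6   q7   q3 
   q11    q0   q9   q6 
(> = start, * = accepting)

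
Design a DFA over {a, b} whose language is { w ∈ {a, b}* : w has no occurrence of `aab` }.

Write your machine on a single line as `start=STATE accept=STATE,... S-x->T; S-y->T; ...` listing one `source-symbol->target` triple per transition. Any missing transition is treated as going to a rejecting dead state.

start=s0; accept=s0,s1,s2; s0-a->s1; s0-b->s0; s1-a->s2; s1-b->s0; s2-a->s2; s2-b->s3; s3-a->s3; s3-b->s3

This is the complement of 'contains `aab`'. Use the same substring-matching states — s0 through s3 holding how much of `aab` has just been matched — but flip the accepting set: everything except the trap s3 accepts.
4 states suffice.
        a   b  
>* s0   s1  s0 
 * s1   s2  s0 
 * s2   s2  s3 
   s3   s3  s3 
(> = start, * = accepting)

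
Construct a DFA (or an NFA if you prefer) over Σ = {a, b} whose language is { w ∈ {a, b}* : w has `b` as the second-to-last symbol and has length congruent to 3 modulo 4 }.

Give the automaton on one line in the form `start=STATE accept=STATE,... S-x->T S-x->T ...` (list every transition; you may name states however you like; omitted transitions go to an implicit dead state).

Handle the two conditions separately and then intersect. The first has 7 states tracking the last 2 symbols read; the second has 4 states tracking the input length modulo 4. A product state is a pair (one from each), accepting exactly when both do.
19 states suffice.
          a    b  
>  q0     q1   q2 
   q1     q3   q4 
   q2     q5   q6 
   q3     q7   q8 
   q4     q9  q10 
   q5     q7   q8 
   q6     q9  q10 
   q7    q11  q12 
   q8    q13  q14 
 * q9    q11  q12 
 * q10   q13  q14 
   q11   q15  q16 
   q12   q17  q18 
   q13   q15  q16 
   q14   q17  q18 
   q15    q3   q4 
   q16    q5   q6 
   q17    q3   q4 
   q18    q5   q6 
(> = start, * = accepting)

start=q0 accept=q9,q10 q0-a->q1 q0-b->q2 q1-a->q3 q1-b->q4 q2-a->q5 q2-b->q6 q3-a->q7 q3-b->q8 q4-a->q9 q4-b->q10 q5-a->q7 q5-b->q8 q6-a->q9 q6-b->q10 q7-a->q11 q7-b->q12 q8-a->q13 q8-b->q14 q9-a->q11 q9-b->q12 q10-a->q13 q10-b->q14 q11-a->q15 q11-b->q16 q12-a->q17 q12-b->q18 q13-a->q15 q13-b->q16 q14-a->q17 q14-b->q18 q15-a->q3 q15-b->q4 q16-a->q5 q16-b->q6 q17-a->q3 q17-b->q4 q18-a->q5 q18-b->q6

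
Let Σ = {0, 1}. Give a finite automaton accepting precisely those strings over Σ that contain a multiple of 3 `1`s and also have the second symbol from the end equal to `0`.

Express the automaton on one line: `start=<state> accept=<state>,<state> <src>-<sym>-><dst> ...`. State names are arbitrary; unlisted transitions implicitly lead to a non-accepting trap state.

start=q0 accept=q3,q6 q0-0->q1 q0-1->q2 q1-0->q3 q1-1->q2 q2-0->q2 q2-1->q4 q3-0->q3 q3-1->q2 q4-0->q5 q4-1->q0 q5-0->q5 q5-1->q6 q6-0->q1 q6-1->q2

Run two small machines in parallel and take their product. The first has 3 states tracking the count of `1`s modulo 3; the second has 7 states tracking the last 2 symbols read. A product state is a pair (one from each), accepting exactly when both do. Minimizing collapses redundant product states.
A 7-state machine:
        0   1  
>  q0   q1  q2 
   q1   q3  q2 
   q2   q2  q4 
 * q3   q3  q2 
   q4   q5  q0 
   q5   q5  q6 
 * q6   q1  q2 
(> = start, * = accepting)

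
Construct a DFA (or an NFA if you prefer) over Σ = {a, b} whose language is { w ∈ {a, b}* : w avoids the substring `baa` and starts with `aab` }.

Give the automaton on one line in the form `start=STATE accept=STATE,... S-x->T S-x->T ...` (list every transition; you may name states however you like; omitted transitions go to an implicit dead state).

Build one automaton per condition and run them in lockstep. One (4 states) tracks partial matches of the forbidden pattern `baa`; the other (5 states) tracks whether the input so far still matches the prefix `aab`. Each combined state is a pair, one component from each; accept when both components accept.
        a   b  
>  s0   s1  s2 
   s1   s3  s2 
   s2   s4  s2 
   s3   s5  s6 
   s4   s7  s2 
   s5   s5  s2 
 * s6   s8  s6 
   s7   s7  s7 
 * s8   s9  s6 
   s9   s9  s9 
(> = start, * = accepting)

start=s0 accept=s6,s8 s0-a->s1 s0-b->s2 s1-a->s3 s1-b->s2 s2-a->s4 s2-b->s2 s3-a->s5 s3-b->s6 s4-a->s7 s4-b->s2 s5-a->s5 s5-b->s2 s6-a->s8 s6-b->s6 s7-a->s7 s7-b->s7 s8-a->s9 s8-b->s6 s9-a->s9 s9-b->s9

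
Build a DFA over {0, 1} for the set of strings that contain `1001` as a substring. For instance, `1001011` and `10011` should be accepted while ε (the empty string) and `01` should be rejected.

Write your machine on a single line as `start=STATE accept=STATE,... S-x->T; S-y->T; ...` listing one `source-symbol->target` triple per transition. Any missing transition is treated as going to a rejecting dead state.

States s0..s3 record the length of the longest prefix of `1001` that matches the current input suffix. Reaching s4 means `1001` has been seen, and we stay there forever. Accept from s4.
        0   1  
>  s0   s0  s1 
   s1   s2  s1 
   s2   s3  s1 
   s3   s0  s4 
 * s4   s4  s4 
(> = start, * = accepting)

start=s0; accept=s4; s0-0->s0; s0-1->s1; s1-0->s2; s1-1->s1; s2-0->s3; s2-1->s1; s3-0->s0; s3-1->s4; s4-0->s4; s4-1->s4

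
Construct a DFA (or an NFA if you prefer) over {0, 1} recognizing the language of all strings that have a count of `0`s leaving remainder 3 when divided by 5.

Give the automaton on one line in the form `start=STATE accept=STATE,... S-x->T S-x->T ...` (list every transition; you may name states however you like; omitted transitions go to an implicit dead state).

Keep the running count of `0`s modulo 5: each `0` advances along the cycle q0 → q1 → q2 → q3 → q4 → q0 while other symbols loop. Accept at q3.
5 states suffice.
        0   1  
>  q0   q1  q0 
   q1   q2  q1 
   q2   q3  q2 
 * q3   q4  q3 
   q4   q0  q4 
(> = start, * = accepting)

start=q0 accept=q3 q0-0->q1 q0-1->q0 q1-0->q2 q1-1->q1 q2-0->q3 q2-1->q2 q3-0->q4 q3-1->q3 q4-0->q0 q4-1->q4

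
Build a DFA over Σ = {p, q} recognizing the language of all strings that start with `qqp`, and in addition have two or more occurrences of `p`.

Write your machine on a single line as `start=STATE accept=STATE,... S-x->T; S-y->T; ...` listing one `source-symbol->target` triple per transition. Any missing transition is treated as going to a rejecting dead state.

start=A; accept=F; A-p->B; A-q->C; B-p->B; B-q->B; C-p->B; C-q->D; D-p->E; D-q->B; E-p->F; E-q->E; F-p->F; F-q->F

Handle the two conditions separately and then intersect. One (5 states) tracks whether the input so far still matches the prefix `qqp`; the other (4 states) tracks the count of `p`s, saturating at 3. Each combined state is a pair, one component from each; accept when both components accept. After merging equivalent states the machine shrinks.
A 6-state machine:
       p  q 
>  A   B  C 
   B   B  B 
   C   B  D 
   D   E  B 
   E   F  E 
 * F   F  F 
(> = start, * = accepting)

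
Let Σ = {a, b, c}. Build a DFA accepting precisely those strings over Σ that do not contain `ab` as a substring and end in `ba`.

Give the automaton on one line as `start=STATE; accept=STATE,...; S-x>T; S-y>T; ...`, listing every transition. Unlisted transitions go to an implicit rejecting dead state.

Handle the two conditions separately and then intersect. The first has 3 states tracking partial matches of the forbidden pattern `ab`; the second has 3 states tracking how much of the suffix `ba` has currently been matched. A product state is a pair (one from each), accepting exactly when both do. Equivalent product states are then merged.
With 5 states:
        a   b   c  
>  S0   S1  S2  S0 
   S1   S1  S3  S0 
   S2   S4  S2  S0 
   S3   S3  S3  S3 
 * S4   S1  S3  S0 
(> = start, * = accepting)

start=S0; accept=S4; S0-a>S1; S0-b>S2; S0-c>S0; S1-a>S1; S1-b>S3; S1-c>S0; S2-a>S4; S2-b>S2; S2-c>S0; S3-a>S3; S3-b>S3; S3-c>S3; S4-a>S1; S4-b>S3; S4-c>S0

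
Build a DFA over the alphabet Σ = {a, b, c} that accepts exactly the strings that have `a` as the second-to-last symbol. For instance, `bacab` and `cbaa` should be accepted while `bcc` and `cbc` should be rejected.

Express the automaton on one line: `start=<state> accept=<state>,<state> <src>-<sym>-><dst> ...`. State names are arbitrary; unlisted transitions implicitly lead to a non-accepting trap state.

A DFA must remember the last 2 symbols (since which symbol is second-to-last isn't known until the input ends). Use one state per possible window of the last ≤2 symbols; accept from those whose window starts with `a`.
A 13-state machine:
          a    b    c  
>  q0     q1   q2   q3 
   q1     q4   q5   q6 
   q2     q7   q8   q9 
   q3    q10  q11  q12 
 * q4     q4   q5   q6 
 * q5     q7   q8   q9 
 * q6    q10  q11  q12 
   q7     q4   q5   q6 
   q8     q7   q8   q9 
   q9    q10  q11  q12 
   q10    q4   q5   q6 
   q11    q7   q8   q9 
   q12   q10  q11  q12 
(> = start, * = accepting)

start=q0 accept=q4,q5,q6 q0-a->q1 q0-b->q2 q0-c->q3 q1-a->q4 q1-b->q5 q1-c->q6 q2-a->q7 q2-b->q8 q2-c->q9 q3-a->q10 q3-b->q11 q3-c->q12 q4-a->q4 q4-b->q5 q4-c->q6 q5-a->q7 q5-b->q8 q5-c->q9 q6-a->q10 q6-b->q11 q6-c->q12 q7-a->q4 q7-b->q5 q7-c->q6 q8-a->q7 q8-b->q8 q8-c->q9 q9-a->q10 q9-b->q11 q9-c->q12 q10-a->q4 q10-b->q5 q10-c->q6 q11-a->q7 q11-b->q8 q11-c->q9 q12-a->q10 q12-b->q11 q12-c->q12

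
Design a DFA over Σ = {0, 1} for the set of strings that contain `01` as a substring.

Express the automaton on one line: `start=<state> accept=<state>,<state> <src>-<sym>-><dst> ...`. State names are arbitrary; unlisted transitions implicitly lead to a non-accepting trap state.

States q0..q1 record the length of the longest prefix of `01` that matches the current input suffix. Reaching q2 means `01` has been seen, and we stay there forever. Accept from q2.
        0   1  
>  q0   q1  q0 
   q1   q1  q2 
 * q2   q2  q2 
(> = start, * = accepting)

start=q0 accept=q2 q0-0->q1 q0-1->q0 q1-0->q1 q1-1->q2 q2-0->q2 q2-1->q2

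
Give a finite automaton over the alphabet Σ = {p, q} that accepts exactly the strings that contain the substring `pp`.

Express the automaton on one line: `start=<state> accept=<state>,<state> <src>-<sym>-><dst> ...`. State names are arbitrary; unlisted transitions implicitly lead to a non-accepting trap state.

Track how much of `pp` has been matched so far: state A is no progress, C is the absorbing accept state reached once `pp` has occurred. Intermediate states record partial matches; on a mismatch, fall back to the longest reusable overlap.
3 states suffice.
       p  q 
>  A   B  A 
   B   C  A 
 * C   C  C 
(> = start, * = accepting)

start=A accept=C A-p->B A-q->A B-p->C B-q->A C-p->C C-q->C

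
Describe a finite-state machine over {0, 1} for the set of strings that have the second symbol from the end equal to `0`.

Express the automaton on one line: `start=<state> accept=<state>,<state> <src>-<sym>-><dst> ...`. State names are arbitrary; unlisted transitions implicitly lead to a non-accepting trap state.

start=q0 accept=q3,q4 q0-0->q1 q0-1->q2 q1-0->q3 q1-1->q4 q2-0->q5 q2-1->q6 q3-0->q3 q3-1->q4 q4-0->q5 q4-1->q6 q5-0->q3 q5-1->q4 q6-0->q5 q6-1->q6

Because acceptance depends on a position counted from the end, the machine has to buffer the most recent 2 symbols. Make each state the string of the last up-to-2 symbols read; on input `x` shift the window left and append `x`. Accept when the buffered window has length 2 and begins with `0`.
With 7 states:
        0   1  
>  q0   q1  q2 
   q1   q3  q4 
   q2   q5  q6 
 * q3   q3  q4 
 * q4   q5  q6 
   q5   q3  q4 
   q6   q5  q6 
(> = start, * = accepting)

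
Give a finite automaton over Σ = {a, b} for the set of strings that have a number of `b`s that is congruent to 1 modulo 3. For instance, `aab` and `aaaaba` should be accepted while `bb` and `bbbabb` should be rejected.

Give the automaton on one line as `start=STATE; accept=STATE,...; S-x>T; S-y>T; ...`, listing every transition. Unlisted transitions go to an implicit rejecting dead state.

start=q0; accept=q1; q0-a>q0; q0-b>q1; q1-a>q1; q1-b>q2; q2-a>q2; q2-b>q0

The only thing that matters is how many `b`s have appeared, reduced mod 3. Use one state per residue: q0 for 0, …, q2 for 2. Reading `b` moves to the next residue; anything else stays put. q1 is accepting.
        a   b  
>  q0   q0  q1 
 * q1   q1  q2 
   q2   q2  q0 
(> = start, * = accepting)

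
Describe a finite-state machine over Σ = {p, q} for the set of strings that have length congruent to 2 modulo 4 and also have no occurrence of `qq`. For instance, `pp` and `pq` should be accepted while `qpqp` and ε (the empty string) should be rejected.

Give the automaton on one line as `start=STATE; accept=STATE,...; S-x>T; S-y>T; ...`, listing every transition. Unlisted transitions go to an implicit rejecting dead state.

Run two small machines in parallel and take their product. The first has 4 states tracking the input length modulo 4; the second has 3 states tracking partial matches of the forbidden pattern `qq`. A product state is a pair (one from each), accepting exactly when both do. Minimizing collapses redundant product states.
A 9-state machine:
       p  q 
>  A   B  C 
   B   D  E 
   C   D  F 
 * D   G  H 
 * E   G  F 
   F   F  F 
   G   A  I 
   H   A  F 
   I   B  F 
(> = start, * = accepting)

start=A; accept=D,E; A-p>B; A-q>C; B-p>D; B-q>E; C-p>D; C-q>F; D-p>G; D-q>H; E-p>G; E-q>F; F-p>F; F-q>F; G-p>A; G-q>I; H-p>A; H-q>F; I-p>B; I-q>F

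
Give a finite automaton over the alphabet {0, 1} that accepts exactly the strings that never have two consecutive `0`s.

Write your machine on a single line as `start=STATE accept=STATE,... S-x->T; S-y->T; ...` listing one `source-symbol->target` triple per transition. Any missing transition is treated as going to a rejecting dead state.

This is the complement of 'contains `00`'. Use the same substring-matching states — q0 through q2 holding how much of `00` has just been matched — but flip the accepting set: everything except the trap q2 accepts.
A 3-state machine:
        0   1  
>* q0   q1  q0 
 * q1   q2  q0 
   q2   q2  q2 
(> = start, * = accepting)

start=q0; accept=q0,q1; q0-0->q1; q0-1->q0; q1-0->q2; q1-1->q0; q2-0->q2; q2-1->q2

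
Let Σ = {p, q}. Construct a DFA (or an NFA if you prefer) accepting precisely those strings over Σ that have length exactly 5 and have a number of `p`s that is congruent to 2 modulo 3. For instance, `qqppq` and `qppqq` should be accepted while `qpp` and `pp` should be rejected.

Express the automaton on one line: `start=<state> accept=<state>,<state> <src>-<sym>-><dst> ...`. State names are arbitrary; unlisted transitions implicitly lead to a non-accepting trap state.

start=s0 accept=s12 s0-p->s1 s0-q->s2 s1-p->s3 s1-q->s4 s2-p->s4 s2-q->s5 s3-p->s6 s3-q->s7 s4-p->s7 s4-q->s8 s5-p->s8 s5-q->s6 s6-p->s9 s6-q->s10 s7-p->s10 s7-q->s11 s8-p->s11 s8-q->s9 s9-p->s12 s9-q->s13 s10-p->s13 s10-q->s14 s11-p->s14 s11-q->s12 s12-p->s15 s12-q->s16 s13-p->s16 s13-q->s17 s14-p->s17 s14-q->s15 s15-p->s17 s15-q->s15 s16-p->s15 s16-q->s16 s17-p->s16 s17-q->s17

Run two small machines in parallel and take their product. The first has 7 states tracking the input length, saturating at 6; the second has 3 states tracking the count of `p`s modulo 3. A product state is a pair (one from each), accepting exactly when both do.
An 18-state machine:
          p    q  
>  s0     s1   s2 
   s1     s3   s4 
   s2     s4   s5 
   s3     s6   s7 
   s4     s7   s8 
   s5     s8   s6 
   s6     s9  s10 
   s7    s10  s11 
   s8    s11   s9 
   s9    s12  s13 
   s10   s13  s14 
   s11   s14  s12 
 * s12   s15  s16 
   s13   s16  s17 
   s14   s17  s15 
   s15   s17  s15 
   s16   s15  s16 
   s17   s16  s17 
(> = start, * = accepting)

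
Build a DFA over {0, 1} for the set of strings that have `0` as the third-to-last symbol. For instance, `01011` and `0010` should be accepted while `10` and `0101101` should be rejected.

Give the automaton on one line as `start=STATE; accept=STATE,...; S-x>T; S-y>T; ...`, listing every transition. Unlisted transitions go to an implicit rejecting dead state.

A DFA must remember the last 3 symbols (since which symbol is third-to-last isn't known until the input ends). Use one state per possible window of the last ≤3 symbols; accept from those whose window starts with `0`.
          0    1  
>  S0     S1   S2 
   S1     S3   S4 
   S2     S5   S6 
   S3     S7   S8 
   S4     S9  S10 
   S5    S11  S12 
   S6    S13  S14 
 * S7     S7   S8 
 * S8     S9  S10 
 * S9    S11  S12 
 * S10   S13  S14 
   S11    S7   S8 
   S12    S9  S10 
   S13   S11  S12 
   S14   S13  S14 
(> = start, * = accepting)

start=S0; accept=S7,S8,S9,S10; S0-0>S1; S0-1>S2; S1-0>S3; S1-1>S4; S2-0>S5; S2-1>S6; S3-0>S7; S3-1>S8; S4-0>S9; S4-1>S10; S5-0>S11; S5-1>S12; S6-0>S13; S6-1>S14; S7-0>S7; S7-1>S8; S8-0>S9; S8-1>S10; S9-0>S11; S9-1>S12; S10-0>S13; S10-1>S14; S11-0>S7; S11-1>S8; S12-0>S9; S12-1>S10; S13-0>S11; S13-1>S12; S14-0>S13; S14-1>S14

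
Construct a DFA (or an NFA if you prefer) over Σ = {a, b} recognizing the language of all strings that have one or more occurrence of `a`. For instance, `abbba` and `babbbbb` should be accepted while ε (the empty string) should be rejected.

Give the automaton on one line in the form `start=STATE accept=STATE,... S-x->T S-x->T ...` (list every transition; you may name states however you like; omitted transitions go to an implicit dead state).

start=q0 accept=q1,q2 q0-a->q1 q0-b->q0 q1-a->q2 q1-b->q1 q2-a->q2 q2-b->q2

Only the number of `a`s matters, and only up to 2. Make a chain q0 → q1 → q2 advanced by each `a` (with q2 absorbing); every other symbol self-loops. The accepting set is {q1, q2}.
3 states suffice.
        a   b  
>  q0   q1  q0 
 * q1   q2  q1 
 * q2   q2  q2 
(> = start, * = accepting)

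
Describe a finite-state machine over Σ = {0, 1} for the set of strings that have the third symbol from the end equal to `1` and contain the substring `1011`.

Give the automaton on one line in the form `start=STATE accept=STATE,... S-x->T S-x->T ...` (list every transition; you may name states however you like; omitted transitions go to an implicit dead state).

Handle the two conditions separately and then intersect. One (15 states) tracks the last 3 symbols read; the other (5 states) tracks whether and how much of `1011` has been seen. Each combined state is a pair, one component from each; accept when both components accept. Equivalent product states are then merged.
With 12 states:
       0  1 
>  A   A  B 
   B   C  B 
   C   A  D 
   D   C  E 
   E   F  G 
 * F   H  I 
 * G   F  G 
 * H   J  K 
 * I   L  E 
   J   J  K 
   K   L  E 
   L   H  I 
(> = start, * = accepting)

start=A accept=F,G,H,I A-0->A A-1->B B-0->C B-1->B C-0->A C-1->D D-0->C D-1->E E-0->F E-1->G F-0->H F-1->I G-0->F G-1->G H-0->J H-1->K I-0->L I-1->E J-0->J J-1->K K-0->L K-1->E L-0->H L-1->I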